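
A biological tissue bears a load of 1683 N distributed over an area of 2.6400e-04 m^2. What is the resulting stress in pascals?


stress = F / A
stress = 1683 / 2.6400e-04
stress = 6.3750e+06


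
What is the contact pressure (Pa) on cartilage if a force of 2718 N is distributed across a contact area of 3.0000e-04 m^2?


P = F / A
P = 2718 / 3.0000e-04
P = 9.0600e+06


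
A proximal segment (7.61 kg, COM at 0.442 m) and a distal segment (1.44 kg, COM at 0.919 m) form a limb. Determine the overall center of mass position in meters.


COM = (m1*x1 + m2*x2) / (m1 + m2)
COM = (7.61*0.442 + 1.44*0.919) / (7.61 + 1.44)
Numerator = 4.6870
Denominator = 9.0500
COM = 0.5179


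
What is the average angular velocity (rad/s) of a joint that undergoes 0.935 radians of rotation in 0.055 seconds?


omega = delta_theta / delta_t
omega = 0.935 / 0.055
omega = 17.0000


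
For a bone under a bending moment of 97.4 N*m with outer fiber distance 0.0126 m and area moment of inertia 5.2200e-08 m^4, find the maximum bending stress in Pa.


sigma = M * c / I
sigma = 97.4 * 0.0126 / 5.2200e-08
M * c = 1.2272
sigma = 2.3510e+07


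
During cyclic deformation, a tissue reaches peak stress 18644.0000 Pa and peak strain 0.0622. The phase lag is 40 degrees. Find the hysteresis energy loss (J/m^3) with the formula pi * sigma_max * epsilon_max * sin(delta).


E_loss = pi * sigma_max * epsilon_max * sin(delta)
delta = 40 deg = 0.6981 rad
sin(delta) = 0.6428
E_loss = pi * 18644.0000 * 0.0622 * 0.6428
E_loss = 2341.7841


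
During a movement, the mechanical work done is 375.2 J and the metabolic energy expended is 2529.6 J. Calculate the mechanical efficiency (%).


eta = (W_mech / E_meta) * 100
eta = (375.2 / 2529.6) * 100
ratio = 0.1483
eta = 14.8324


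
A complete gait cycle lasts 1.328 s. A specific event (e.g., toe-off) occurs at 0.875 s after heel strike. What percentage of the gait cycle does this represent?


pct = (event_time / cycle_time) * 100
pct = (0.875 / 1.328) * 100
ratio = 0.6589
pct = 65.8886


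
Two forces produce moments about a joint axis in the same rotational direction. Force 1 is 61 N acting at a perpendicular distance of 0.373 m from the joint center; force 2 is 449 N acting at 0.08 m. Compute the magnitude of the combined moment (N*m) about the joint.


M = F1 * d1 + F2 * d2
M = 61 * 0.373 + 449 * 0.08
M = 22.7530 + 35.9200
M = 58.6730


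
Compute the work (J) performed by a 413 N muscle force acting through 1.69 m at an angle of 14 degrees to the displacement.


W = F * d * cos(theta)
theta = 14 deg = 0.2443 rad
cos(theta) = 0.9703
W = 413 * 1.69 * 0.9703
W = 677.2373


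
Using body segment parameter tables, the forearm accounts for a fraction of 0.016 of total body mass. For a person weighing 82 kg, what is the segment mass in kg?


m_segment = body_mass * fraction
m_segment = 82 * 0.016
m_segment = 1.3120


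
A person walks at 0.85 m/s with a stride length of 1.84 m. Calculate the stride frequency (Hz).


f = v / stride_length
f = 0.85 / 1.84
f = 0.4620


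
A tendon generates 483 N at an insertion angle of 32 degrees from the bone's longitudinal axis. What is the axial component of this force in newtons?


F_eff = F_tendon * cos(theta)
theta = 32 deg = 0.5585 rad
cos(theta) = 0.8480
F_eff = 483 * 0.8480
F_eff = 409.6072


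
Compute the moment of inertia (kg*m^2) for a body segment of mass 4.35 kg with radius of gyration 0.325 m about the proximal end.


I = m * k^2
I = 4.35 * 0.325^2
k^2 = 0.1056
I = 0.4595


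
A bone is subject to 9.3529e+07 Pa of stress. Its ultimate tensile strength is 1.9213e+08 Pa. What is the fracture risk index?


FRI = applied / ultimate
FRI = 9.3529e+07 / 1.9213e+08
FRI = 0.4868


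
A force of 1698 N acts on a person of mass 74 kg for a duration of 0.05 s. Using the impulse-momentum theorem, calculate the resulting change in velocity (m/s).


J = F * dt = 1698 * 0.05 = 84.9000 N*s
delta_v = J / m
delta_v = 84.9000 / 74
delta_v = 1.1473


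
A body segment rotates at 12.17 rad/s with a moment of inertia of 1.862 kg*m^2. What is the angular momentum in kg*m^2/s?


L = I * omega
L = 1.862 * 12.17
L = 22.6605


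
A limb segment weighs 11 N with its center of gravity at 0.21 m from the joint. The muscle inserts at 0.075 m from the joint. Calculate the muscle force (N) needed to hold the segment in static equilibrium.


F_muscle = W * d_load / d_muscle
F_muscle = 11 * 0.21 / 0.075
Numerator = 2.3100
F_muscle = 30.8000


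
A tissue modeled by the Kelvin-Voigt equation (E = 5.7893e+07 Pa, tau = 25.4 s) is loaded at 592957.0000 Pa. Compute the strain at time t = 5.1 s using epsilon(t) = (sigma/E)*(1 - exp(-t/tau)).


epsilon(t) = (sigma/E) * (1 - exp(-t/tau))
sigma/E = 592957.0000 / 5.7893e+07 = 0.0102
exp(-t/tau) = exp(-5.1 / 25.4) = 0.8181
epsilon = 0.0102 * (1 - 0.8181)
epsilon = 0.0019


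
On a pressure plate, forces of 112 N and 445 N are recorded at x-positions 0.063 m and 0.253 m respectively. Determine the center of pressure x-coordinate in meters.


COP_x = (F1*x1 + F2*x2) / (F1 + F2)
COP_x = (112*0.063 + 445*0.253) / (112 + 445)
Numerator = 119.6410
Denominator = 557
COP_x = 0.2148


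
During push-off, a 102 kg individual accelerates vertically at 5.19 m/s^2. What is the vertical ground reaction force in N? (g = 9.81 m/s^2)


GRF = m * (g + a)
GRF = 102 * (9.81 + 5.19)
GRF = 102 * 15.0000
GRF = 1530.0000


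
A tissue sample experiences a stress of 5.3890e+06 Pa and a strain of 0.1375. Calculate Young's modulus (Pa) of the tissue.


E = stress / strain
E = 5.3890e+06 / 0.1375
E = 3.9193e+07


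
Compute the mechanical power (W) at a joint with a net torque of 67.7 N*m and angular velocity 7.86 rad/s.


P = M * omega
P = 67.7 * 7.86
P = 532.1220


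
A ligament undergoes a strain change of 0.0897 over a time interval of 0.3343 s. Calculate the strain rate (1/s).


strain_rate = delta_strain / delta_t
strain_rate = 0.0897 / 0.3343
strain_rate = 0.2683


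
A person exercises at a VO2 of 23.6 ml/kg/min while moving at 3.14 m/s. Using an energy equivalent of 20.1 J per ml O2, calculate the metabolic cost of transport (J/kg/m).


Power per kg = VO2 * 20.1 / 60
Power per kg = 23.6 * 20.1 / 60 = 7.9060 W/kg
Cost = power_per_kg / speed
Cost = 7.9060 / 3.14
Cost = 2.5178


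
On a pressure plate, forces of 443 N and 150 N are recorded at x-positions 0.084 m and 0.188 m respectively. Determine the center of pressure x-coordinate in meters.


COP_x = (F1*x1 + F2*x2) / (F1 + F2)
COP_x = (443*0.084 + 150*0.188) / (443 + 150)
Numerator = 65.4120
Denominator = 593
COP_x = 0.1103


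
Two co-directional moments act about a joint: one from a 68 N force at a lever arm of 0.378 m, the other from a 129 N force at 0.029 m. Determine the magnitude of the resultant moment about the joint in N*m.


M = F1 * d1 + F2 * d2
M = 68 * 0.378 + 129 * 0.029
M = 25.7040 + 3.7410
M = 29.4450


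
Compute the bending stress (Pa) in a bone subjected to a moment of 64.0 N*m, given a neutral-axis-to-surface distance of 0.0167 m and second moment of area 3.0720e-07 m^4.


sigma = M * c / I
sigma = 64.0 * 0.0167 / 3.0720e-07
M * c = 1.0688
sigma = 3.4792e+06


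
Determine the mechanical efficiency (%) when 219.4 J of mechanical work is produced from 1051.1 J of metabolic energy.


eta = (W_mech / E_meta) * 100
eta = (219.4 / 1051.1) * 100
ratio = 0.2087
eta = 20.8734


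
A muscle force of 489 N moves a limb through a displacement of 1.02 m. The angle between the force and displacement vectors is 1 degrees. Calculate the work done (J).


W = F * d * cos(theta)
theta = 1 deg = 0.0175 rad
cos(theta) = 0.9998
W = 489 * 1.02 * 0.9998
W = 498.7040


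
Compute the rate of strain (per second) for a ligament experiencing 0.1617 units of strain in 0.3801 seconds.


strain_rate = delta_strain / delta_t
strain_rate = 0.1617 / 0.3801
strain_rate = 0.4254


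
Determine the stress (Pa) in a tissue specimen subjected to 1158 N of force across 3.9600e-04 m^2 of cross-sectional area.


stress = F / A
stress = 1158 / 3.9600e-04
stress = 2.9242e+06


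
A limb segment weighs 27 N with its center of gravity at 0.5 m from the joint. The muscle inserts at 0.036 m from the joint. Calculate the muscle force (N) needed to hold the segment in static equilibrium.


F_muscle = W * d_load / d_muscle
F_muscle = 27 * 0.5 / 0.036
Numerator = 13.5000
F_muscle = 375.0000


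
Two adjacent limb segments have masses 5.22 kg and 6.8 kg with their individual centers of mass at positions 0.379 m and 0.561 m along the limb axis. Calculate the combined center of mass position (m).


COM = (m1*x1 + m2*x2) / (m1 + m2)
COM = (5.22*0.379 + 6.8*0.561) / (5.22 + 6.8)
Numerator = 5.7932
Denominator = 12.0200
COM = 0.4820


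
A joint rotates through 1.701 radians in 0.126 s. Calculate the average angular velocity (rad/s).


omega = delta_theta / delta_t
omega = 1.701 / 0.126
omega = 13.5000


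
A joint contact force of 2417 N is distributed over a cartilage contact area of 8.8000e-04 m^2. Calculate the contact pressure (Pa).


P = F / A
P = 2417 / 8.8000e-04
P = 2.7466e+06


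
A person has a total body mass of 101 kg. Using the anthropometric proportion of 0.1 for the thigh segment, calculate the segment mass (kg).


m_segment = body_mass * fraction
m_segment = 101 * 0.1
m_segment = 10.1000


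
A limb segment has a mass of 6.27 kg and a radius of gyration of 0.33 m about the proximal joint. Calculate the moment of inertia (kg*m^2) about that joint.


I = m * k^2
I = 6.27 * 0.33^2
k^2 = 0.1089
I = 0.6828


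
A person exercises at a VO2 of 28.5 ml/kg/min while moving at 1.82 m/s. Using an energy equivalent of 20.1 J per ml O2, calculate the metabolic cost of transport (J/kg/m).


Power per kg = VO2 * 20.1 / 60
Power per kg = 28.5 * 20.1 / 60 = 9.5475 W/kg
Cost = power_per_kg / speed
Cost = 9.5475 / 1.82
Cost = 5.2459


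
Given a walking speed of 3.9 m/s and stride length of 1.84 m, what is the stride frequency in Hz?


f = v / stride_length
f = 3.9 / 1.84
f = 2.1196


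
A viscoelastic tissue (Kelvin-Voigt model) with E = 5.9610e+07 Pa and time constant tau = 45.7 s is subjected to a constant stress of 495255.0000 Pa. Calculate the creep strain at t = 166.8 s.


epsilon(t) = (sigma/E) * (1 - exp(-t/tau))
sigma/E = 495255.0000 / 5.9610e+07 = 0.0083
exp(-t/tau) = exp(-166.8 / 45.7) = 0.0260
epsilon = 0.0083 * (1 - 0.0260)
epsilon = 0.0081


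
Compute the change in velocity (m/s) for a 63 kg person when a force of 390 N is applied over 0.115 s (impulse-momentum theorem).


J = F * dt = 390 * 0.115 = 44.8500 N*s
delta_v = J / m
delta_v = 44.8500 / 63
delta_v = 0.7119


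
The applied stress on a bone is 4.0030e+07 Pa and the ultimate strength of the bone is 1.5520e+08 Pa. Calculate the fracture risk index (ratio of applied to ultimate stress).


FRI = applied / ultimate
FRI = 4.0030e+07 / 1.5520e+08
FRI = 0.2579


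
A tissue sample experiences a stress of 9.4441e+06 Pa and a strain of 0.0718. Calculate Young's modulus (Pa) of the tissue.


E = stress / strain
E = 9.4441e+06 / 0.0718
E = 1.3153e+08


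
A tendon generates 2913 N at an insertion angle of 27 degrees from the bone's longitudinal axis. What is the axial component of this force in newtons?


F_eff = F_tendon * cos(theta)
theta = 27 deg = 0.4712 rad
cos(theta) = 0.8910
F_eff = 2913 * 0.8910
F_eff = 2595.5020


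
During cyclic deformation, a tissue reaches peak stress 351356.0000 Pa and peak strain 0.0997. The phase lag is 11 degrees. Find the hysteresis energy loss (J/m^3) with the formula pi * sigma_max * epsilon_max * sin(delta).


E_loss = pi * sigma_max * epsilon_max * sin(delta)
delta = 11 deg = 0.1920 rad
sin(delta) = 0.1908
E_loss = pi * 351356.0000 * 0.0997 * 0.1908
E_loss = 20998.6440


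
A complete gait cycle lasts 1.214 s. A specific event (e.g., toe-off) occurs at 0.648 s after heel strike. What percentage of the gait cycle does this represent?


pct = (event_time / cycle_time) * 100
pct = (0.648 / 1.214) * 100
ratio = 0.5338
pct = 53.3773


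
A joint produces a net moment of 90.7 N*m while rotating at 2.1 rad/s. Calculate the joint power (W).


P = M * omega
P = 90.7 * 2.1
P = 190.4700


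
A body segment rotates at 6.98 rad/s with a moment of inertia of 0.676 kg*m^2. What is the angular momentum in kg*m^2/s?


L = I * omega
L = 0.676 * 6.98
L = 4.7185


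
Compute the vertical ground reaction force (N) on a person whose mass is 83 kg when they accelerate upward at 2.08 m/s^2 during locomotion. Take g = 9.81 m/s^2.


GRF = m * (g + a)
GRF = 83 * (9.81 + 2.08)
GRF = 83 * 11.8900
GRF = 986.8700


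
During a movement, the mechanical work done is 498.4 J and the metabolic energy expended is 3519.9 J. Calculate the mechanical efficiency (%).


eta = (W_mech / E_meta) * 100
eta = (498.4 / 3519.9) * 100
ratio = 0.1416
eta = 14.1595


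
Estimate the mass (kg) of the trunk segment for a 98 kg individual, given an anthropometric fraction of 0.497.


m_segment = body_mass * fraction
m_segment = 98 * 0.497
m_segment = 48.7060


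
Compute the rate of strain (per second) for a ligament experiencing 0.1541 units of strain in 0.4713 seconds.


strain_rate = delta_strain / delta_t
strain_rate = 0.1541 / 0.4713
strain_rate = 0.3270


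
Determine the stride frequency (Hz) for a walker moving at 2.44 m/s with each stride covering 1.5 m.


f = v / stride_length
f = 2.44 / 1.5
f = 1.6267


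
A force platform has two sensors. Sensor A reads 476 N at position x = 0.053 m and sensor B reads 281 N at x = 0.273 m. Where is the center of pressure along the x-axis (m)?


COP_x = (F1*x1 + F2*x2) / (F1 + F2)
COP_x = (476*0.053 + 281*0.273) / (476 + 281)
Numerator = 101.9410
Denominator = 757
COP_x = 0.1347


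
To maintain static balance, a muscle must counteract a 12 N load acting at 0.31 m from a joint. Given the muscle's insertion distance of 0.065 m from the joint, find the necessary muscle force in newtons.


F_muscle = W * d_load / d_muscle
F_muscle = 12 * 0.31 / 0.065
Numerator = 3.7200
F_muscle = 57.2308


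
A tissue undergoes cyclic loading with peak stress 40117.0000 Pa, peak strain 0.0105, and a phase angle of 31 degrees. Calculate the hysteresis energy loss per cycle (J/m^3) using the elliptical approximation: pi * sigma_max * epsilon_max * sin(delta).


E_loss = pi * sigma_max * epsilon_max * sin(delta)
delta = 31 deg = 0.5411 rad
sin(delta) = 0.5150
E_loss = pi * 40117.0000 * 0.0105 * 0.5150
E_loss = 681.5645


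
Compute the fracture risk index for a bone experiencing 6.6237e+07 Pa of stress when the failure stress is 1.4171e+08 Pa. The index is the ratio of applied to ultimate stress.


FRI = applied / ultimate
FRI = 6.6237e+07 / 1.4171e+08
FRI = 0.4674


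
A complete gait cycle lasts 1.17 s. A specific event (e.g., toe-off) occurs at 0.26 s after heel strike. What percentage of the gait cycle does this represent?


pct = (event_time / cycle_time) * 100
pct = (0.26 / 1.17) * 100
ratio = 0.2222
pct = 22.2222


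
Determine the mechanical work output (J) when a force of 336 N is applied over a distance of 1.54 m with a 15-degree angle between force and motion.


W = F * d * cos(theta)
theta = 15 deg = 0.2618 rad
cos(theta) = 0.9659
W = 336 * 1.54 * 0.9659
W = 499.8087


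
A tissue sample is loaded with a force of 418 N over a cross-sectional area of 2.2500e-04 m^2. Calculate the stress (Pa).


stress = F / A
stress = 418 / 2.2500e-04
stress = 1.8578e+06


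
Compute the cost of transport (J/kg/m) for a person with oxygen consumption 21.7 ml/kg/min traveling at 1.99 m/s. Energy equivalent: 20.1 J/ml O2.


Power per kg = VO2 * 20.1 / 60
Power per kg = 21.7 * 20.1 / 60 = 7.2695 W/kg
Cost = power_per_kg / speed
Cost = 7.2695 / 1.99
Cost = 3.6530


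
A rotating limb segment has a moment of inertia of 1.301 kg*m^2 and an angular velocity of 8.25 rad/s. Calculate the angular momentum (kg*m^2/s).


L = I * omega
L = 1.301 * 8.25
L = 10.7332


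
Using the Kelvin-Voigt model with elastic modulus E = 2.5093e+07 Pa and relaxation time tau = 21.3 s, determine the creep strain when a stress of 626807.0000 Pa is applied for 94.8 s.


epsilon(t) = (sigma/E) * (1 - exp(-t/tau))
sigma/E = 626807.0000 / 2.5093e+07 = 0.0250
exp(-t/tau) = exp(-94.8 / 21.3) = 0.0117
epsilon = 0.0250 * (1 - 0.0117)
epsilon = 0.0247


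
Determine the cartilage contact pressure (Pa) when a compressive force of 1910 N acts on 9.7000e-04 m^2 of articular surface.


P = F / A
P = 1910 / 9.7000e-04
P = 1.9691e+06


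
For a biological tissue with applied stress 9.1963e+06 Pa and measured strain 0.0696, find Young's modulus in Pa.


E = stress / strain
E = 9.1963e+06 / 0.0696
E = 1.3213e+08


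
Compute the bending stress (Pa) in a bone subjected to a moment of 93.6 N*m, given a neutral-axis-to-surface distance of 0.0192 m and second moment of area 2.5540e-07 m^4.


sigma = M * c / I
sigma = 93.6 * 0.0192 / 2.5540e-07
M * c = 1.7971
sigma = 7.0365e+06


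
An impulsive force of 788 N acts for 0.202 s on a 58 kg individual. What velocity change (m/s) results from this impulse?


J = F * dt = 788 * 0.202 = 159.1760 N*s
delta_v = J / m
delta_v = 159.1760 / 58
delta_v = 2.7444


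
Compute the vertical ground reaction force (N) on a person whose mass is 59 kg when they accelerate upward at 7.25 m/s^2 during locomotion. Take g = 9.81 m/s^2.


GRF = m * (g + a)
GRF = 59 * (9.81 + 7.25)
GRF = 59 * 17.0600
GRF = 1006.5400


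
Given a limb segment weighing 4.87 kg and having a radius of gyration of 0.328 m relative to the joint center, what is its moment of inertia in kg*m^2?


I = m * k^2
I = 4.87 * 0.328^2
k^2 = 0.1076
I = 0.5239


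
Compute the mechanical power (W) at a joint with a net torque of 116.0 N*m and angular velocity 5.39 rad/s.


P = M * omega
P = 116.0 * 5.39
P = 625.2400


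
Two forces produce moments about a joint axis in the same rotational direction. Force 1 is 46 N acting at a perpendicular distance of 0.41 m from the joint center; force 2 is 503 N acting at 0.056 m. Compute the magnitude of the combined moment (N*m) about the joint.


M = F1 * d1 + F2 * d2
M = 46 * 0.41 + 503 * 0.056
M = 18.8600 + 28.1680
M = 47.0280


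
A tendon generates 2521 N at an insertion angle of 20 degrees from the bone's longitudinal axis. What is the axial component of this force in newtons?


F_eff = F_tendon * cos(theta)
theta = 20 deg = 0.3491 rad
cos(theta) = 0.9397
F_eff = 2521 * 0.9397
F_eff = 2368.9651


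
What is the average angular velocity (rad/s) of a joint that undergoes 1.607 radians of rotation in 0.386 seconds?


omega = delta_theta / delta_t
omega = 1.607 / 0.386
omega = 4.1632


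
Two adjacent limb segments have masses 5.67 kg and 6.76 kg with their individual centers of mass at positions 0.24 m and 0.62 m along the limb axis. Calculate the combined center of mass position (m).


COM = (m1*x1 + m2*x2) / (m1 + m2)
COM = (5.67*0.24 + 6.76*0.62) / (5.67 + 6.76)
Numerator = 5.5520
Denominator = 12.4300
COM = 0.4467


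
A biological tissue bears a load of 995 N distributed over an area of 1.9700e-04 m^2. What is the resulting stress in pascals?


stress = F / A
stress = 995 / 1.9700e-04
stress = 5.0508e+06


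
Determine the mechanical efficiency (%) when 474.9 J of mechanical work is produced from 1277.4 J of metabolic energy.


eta = (W_mech / E_meta) * 100
eta = (474.9 / 1277.4) * 100
ratio = 0.3718
eta = 37.1771


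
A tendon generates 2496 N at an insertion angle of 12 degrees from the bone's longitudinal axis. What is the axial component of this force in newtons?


F_eff = F_tendon * cos(theta)
theta = 12 deg = 0.2094 rad
cos(theta) = 0.9781
F_eff = 2496 * 0.9781
F_eff = 2441.4564


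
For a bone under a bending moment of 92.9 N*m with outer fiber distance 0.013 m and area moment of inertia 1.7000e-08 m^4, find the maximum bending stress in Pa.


sigma = M * c / I
sigma = 92.9 * 0.013 / 1.7000e-08
M * c = 1.2077
sigma = 7.1041e+07


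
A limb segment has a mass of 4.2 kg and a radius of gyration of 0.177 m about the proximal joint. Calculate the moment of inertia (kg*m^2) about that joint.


I = m * k^2
I = 4.2 * 0.177^2
k^2 = 0.0313
I = 0.1316


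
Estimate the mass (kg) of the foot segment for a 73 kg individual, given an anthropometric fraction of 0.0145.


m_segment = body_mass * fraction
m_segment = 73 * 0.0145
m_segment = 1.0585


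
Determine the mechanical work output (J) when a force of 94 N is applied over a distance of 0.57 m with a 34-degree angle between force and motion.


W = F * d * cos(theta)
theta = 34 deg = 0.5934 rad
cos(theta) = 0.8290
W = 94 * 0.57 * 0.8290
W = 44.4198


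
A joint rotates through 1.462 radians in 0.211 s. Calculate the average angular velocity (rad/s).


omega = delta_theta / delta_t
omega = 1.462 / 0.211
omega = 6.9289


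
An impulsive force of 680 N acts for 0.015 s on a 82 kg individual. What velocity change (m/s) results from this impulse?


J = F * dt = 680 * 0.015 = 10.2000 N*s
delta_v = J / m
delta_v = 10.2000 / 82
delta_v = 0.1244


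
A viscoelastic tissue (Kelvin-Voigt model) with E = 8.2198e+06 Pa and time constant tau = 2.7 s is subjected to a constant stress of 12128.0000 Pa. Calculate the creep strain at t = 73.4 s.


epsilon(t) = (sigma/E) * (1 - exp(-t/tau))
sigma/E = 12128.0000 / 8.2198e+06 = 0.0015
exp(-t/tau) = exp(-73.4 / 2.7) = 1.5618e-12
epsilon = 0.0015 * (1 - 1.5618e-12)
epsilon = 0.0015


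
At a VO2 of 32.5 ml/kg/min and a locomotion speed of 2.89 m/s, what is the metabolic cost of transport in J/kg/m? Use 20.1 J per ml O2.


Power per kg = VO2 * 20.1 / 60
Power per kg = 32.5 * 20.1 / 60 = 10.8875 W/kg
Cost = power_per_kg / speed
Cost = 10.8875 / 2.89
Cost = 3.7673


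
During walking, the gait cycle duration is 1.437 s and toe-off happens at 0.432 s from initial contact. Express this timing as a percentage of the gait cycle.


pct = (event_time / cycle_time) * 100
pct = (0.432 / 1.437) * 100
ratio = 0.3006
pct = 30.0626


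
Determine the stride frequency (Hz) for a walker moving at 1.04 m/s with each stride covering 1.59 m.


f = v / stride_length
f = 1.04 / 1.59
f = 0.6541


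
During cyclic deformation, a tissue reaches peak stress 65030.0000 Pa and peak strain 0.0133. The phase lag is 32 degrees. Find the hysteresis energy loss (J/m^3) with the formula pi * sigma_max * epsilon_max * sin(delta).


E_loss = pi * sigma_max * epsilon_max * sin(delta)
delta = 32 deg = 0.5585 rad
sin(delta) = 0.5299
E_loss = pi * 65030.0000 * 0.0133 * 0.5299
E_loss = 1439.8756


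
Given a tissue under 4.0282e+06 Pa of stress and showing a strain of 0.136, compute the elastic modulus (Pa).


E = stress / strain
E = 4.0282e+06 / 0.136
E = 2.9619e+07


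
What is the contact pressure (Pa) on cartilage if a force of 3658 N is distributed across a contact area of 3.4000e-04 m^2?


P = F / A
P = 3658 / 3.4000e-04
P = 1.0759e+07


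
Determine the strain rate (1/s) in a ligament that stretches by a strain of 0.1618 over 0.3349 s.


strain_rate = delta_strain / delta_t
strain_rate = 0.1618 / 0.3349
strain_rate = 0.4831


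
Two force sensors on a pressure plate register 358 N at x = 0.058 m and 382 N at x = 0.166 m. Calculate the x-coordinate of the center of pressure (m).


COP_x = (F1*x1 + F2*x2) / (F1 + F2)
COP_x = (358*0.058 + 382*0.166) / (358 + 382)
Numerator = 84.1760
Denominator = 740
COP_x = 0.1138


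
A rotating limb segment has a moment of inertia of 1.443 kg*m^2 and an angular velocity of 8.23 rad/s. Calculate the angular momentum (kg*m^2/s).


L = I * omega
L = 1.443 * 8.23
L = 11.8759


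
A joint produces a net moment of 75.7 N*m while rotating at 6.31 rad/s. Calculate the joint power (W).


P = M * omega
P = 75.7 * 6.31
P = 477.6670


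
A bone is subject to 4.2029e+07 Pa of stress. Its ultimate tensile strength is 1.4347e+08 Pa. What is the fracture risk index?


FRI = applied / ultimate
FRI = 4.2029e+07 / 1.4347e+08
FRI = 0.2929


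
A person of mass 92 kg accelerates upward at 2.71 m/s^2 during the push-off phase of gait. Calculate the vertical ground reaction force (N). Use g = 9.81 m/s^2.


GRF = m * (g + a)
GRF = 92 * (9.81 + 2.71)
GRF = 92 * 12.5200
GRF = 1151.8400


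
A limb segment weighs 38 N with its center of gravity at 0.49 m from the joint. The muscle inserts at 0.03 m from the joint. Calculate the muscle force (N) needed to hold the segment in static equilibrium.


F_muscle = W * d_load / d_muscle
F_muscle = 38 * 0.49 / 0.03
Numerator = 18.6200
F_muscle = 620.6667


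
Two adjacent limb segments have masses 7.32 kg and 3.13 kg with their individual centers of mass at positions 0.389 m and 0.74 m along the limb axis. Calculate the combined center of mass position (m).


COM = (m1*x1 + m2*x2) / (m1 + m2)
COM = (7.32*0.389 + 3.13*0.74) / (7.32 + 3.13)
Numerator = 5.1637
Denominator = 10.4500
COM = 0.4941


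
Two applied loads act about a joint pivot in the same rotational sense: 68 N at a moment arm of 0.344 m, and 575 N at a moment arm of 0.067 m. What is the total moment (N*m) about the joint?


M = F1 * d1 + F2 * d2
M = 68 * 0.344 + 575 * 0.067
M = 23.3920 + 38.5250
M = 61.9170


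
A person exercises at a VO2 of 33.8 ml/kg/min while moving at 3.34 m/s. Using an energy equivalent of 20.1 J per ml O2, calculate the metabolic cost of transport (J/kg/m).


Power per kg = VO2 * 20.1 / 60
Power per kg = 33.8 * 20.1 / 60 = 11.3230 W/kg
Cost = power_per_kg / speed
Cost = 11.3230 / 3.34
Cost = 3.3901


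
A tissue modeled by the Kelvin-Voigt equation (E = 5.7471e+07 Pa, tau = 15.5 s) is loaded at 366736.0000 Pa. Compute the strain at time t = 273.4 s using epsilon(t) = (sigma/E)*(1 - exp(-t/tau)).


epsilon(t) = (sigma/E) * (1 - exp(-t/tau))
sigma/E = 366736.0000 / 5.7471e+07 = 0.0064
exp(-t/tau) = exp(-273.4 / 15.5) = 2.1858e-08
epsilon = 0.0064 * (1 - 2.1858e-08)
epsilon = 0.0064


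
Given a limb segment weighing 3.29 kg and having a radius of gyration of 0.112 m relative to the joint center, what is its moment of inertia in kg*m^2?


I = m * k^2
I = 3.29 * 0.112^2
k^2 = 0.0125
I = 0.0413


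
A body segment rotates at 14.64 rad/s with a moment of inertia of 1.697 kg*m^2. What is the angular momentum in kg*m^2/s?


L = I * omega
L = 1.697 * 14.64
L = 24.8441


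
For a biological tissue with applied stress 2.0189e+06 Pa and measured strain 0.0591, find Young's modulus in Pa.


E = stress / strain
E = 2.0189e+06 / 0.0591
E = 3.4161e+07


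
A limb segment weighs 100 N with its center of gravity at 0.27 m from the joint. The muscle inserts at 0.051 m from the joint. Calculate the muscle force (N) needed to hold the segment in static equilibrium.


F_muscle = W * d_load / d_muscle
F_muscle = 100 * 0.27 / 0.051
Numerator = 27.0000
F_muscle = 529.4118


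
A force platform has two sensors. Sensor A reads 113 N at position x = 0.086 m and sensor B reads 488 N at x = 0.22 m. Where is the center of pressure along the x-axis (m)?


COP_x = (F1*x1 + F2*x2) / (F1 + F2)
COP_x = (113*0.086 + 488*0.22) / (113 + 488)
Numerator = 117.0780
Denominator = 601
COP_x = 0.1948


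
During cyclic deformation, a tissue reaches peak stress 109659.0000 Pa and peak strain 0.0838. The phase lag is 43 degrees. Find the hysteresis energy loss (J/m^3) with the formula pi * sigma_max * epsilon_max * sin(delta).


E_loss = pi * sigma_max * epsilon_max * sin(delta)
delta = 43 deg = 0.7505 rad
sin(delta) = 0.6820
E_loss = pi * 109659.0000 * 0.0838 * 0.6820
E_loss = 19688.9023


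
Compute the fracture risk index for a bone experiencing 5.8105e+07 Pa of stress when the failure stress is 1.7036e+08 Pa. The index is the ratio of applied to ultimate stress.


FRI = applied / ultimate
FRI = 5.8105e+07 / 1.7036e+08
FRI = 0.3411


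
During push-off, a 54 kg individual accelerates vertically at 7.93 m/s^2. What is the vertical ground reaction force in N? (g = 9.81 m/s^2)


GRF = m * (g + a)
GRF = 54 * (9.81 + 7.93)
GRF = 54 * 17.7400
GRF = 957.9600


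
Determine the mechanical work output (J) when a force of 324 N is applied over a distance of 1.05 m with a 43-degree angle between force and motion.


W = F * d * cos(theta)
theta = 43 deg = 0.7505 rad
cos(theta) = 0.7314
W = 324 * 1.05 * 0.7314
W = 248.8065


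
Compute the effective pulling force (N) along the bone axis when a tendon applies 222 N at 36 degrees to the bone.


F_eff = F_tendon * cos(theta)
theta = 36 deg = 0.6283 rad
cos(theta) = 0.8090
F_eff = 222 * 0.8090
F_eff = 179.6018


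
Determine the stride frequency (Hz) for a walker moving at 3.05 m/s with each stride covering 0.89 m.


f = v / stride_length
f = 3.05 / 0.89
f = 3.4270


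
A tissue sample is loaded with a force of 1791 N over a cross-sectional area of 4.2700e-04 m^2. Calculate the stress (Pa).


stress = F / A
stress = 1791 / 4.2700e-04
stress = 4.1944e+06


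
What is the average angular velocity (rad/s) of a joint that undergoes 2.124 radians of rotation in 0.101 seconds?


omega = delta_theta / delta_t
omega = 2.124 / 0.101
omega = 21.0297


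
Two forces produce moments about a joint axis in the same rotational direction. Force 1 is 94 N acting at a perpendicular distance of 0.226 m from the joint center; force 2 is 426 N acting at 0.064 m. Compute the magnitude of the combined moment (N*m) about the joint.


M = F1 * d1 + F2 * d2
M = 94 * 0.226 + 426 * 0.064
M = 21.2440 + 27.2640
M = 48.5080


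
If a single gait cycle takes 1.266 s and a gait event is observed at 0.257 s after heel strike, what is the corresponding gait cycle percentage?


pct = (event_time / cycle_time) * 100
pct = (0.257 / 1.266) * 100
ratio = 0.2030
pct = 20.3002


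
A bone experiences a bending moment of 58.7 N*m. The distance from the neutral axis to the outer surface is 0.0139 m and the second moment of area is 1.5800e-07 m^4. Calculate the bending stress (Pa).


sigma = M * c / I
sigma = 58.7 * 0.0139 / 1.5800e-07
M * c = 0.8159
sigma = 5.1641e+06


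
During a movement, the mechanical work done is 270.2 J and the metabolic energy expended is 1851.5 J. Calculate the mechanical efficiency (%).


eta = (W_mech / E_meta) * 100
eta = (270.2 / 1851.5) * 100
ratio = 0.1459
eta = 14.5936


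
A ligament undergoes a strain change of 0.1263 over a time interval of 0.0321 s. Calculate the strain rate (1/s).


strain_rate = delta_strain / delta_t
strain_rate = 0.1263 / 0.0321
strain_rate = 3.9346


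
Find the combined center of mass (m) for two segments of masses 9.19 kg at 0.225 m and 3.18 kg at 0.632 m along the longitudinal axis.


COM = (m1*x1 + m2*x2) / (m1 + m2)
COM = (9.19*0.225 + 3.18*0.632) / (9.19 + 3.18)
Numerator = 4.0775
Denominator = 12.3700
COM = 0.3296


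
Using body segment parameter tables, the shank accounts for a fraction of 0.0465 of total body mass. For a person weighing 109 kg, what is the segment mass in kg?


m_segment = body_mass * fraction
m_segment = 109 * 0.0465
m_segment = 5.0685


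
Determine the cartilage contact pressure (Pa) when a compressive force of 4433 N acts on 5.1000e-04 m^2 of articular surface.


P = F / A
P = 4433 / 5.1000e-04
P = 8.6922e+06


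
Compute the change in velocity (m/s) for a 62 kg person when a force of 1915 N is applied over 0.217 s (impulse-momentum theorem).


J = F * dt = 1915 * 0.217 = 415.5550 N*s
delta_v = J / m
delta_v = 415.5550 / 62
delta_v = 6.7025


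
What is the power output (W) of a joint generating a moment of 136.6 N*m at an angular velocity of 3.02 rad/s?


P = M * omega
P = 136.6 * 3.02
P = 412.5320


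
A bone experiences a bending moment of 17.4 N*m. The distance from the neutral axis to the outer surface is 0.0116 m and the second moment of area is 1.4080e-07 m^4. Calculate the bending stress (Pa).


sigma = M * c / I
sigma = 17.4 * 0.0116 / 1.4080e-07
M * c = 0.2018
sigma = 1.4335e+06


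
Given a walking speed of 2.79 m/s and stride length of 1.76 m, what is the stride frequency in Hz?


f = v / stride_length
f = 2.79 / 1.76
f = 1.5852


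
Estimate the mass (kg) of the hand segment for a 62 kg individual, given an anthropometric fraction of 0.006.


m_segment = body_mass * fraction
m_segment = 62 * 0.006
m_segment = 0.3720


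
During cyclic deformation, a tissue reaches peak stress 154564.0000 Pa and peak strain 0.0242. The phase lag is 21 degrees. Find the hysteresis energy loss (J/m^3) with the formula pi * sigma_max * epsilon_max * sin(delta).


E_loss = pi * sigma_max * epsilon_max * sin(delta)
delta = 21 deg = 0.3665 rad
sin(delta) = 0.3584
E_loss = pi * 154564.0000 * 0.0242 * 0.3584
E_loss = 4211.1698


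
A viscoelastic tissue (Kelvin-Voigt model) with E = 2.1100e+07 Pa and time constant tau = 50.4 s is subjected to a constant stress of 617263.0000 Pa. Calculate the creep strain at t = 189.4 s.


epsilon(t) = (sigma/E) * (1 - exp(-t/tau))
sigma/E = 617263.0000 / 2.1100e+07 = 0.0293
exp(-t/tau) = exp(-189.4 / 50.4) = 0.0233
epsilon = 0.0293 * (1 - 0.0233)
epsilon = 0.0286


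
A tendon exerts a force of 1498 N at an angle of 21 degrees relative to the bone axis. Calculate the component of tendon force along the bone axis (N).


F_eff = F_tendon * cos(theta)
theta = 21 deg = 0.3665 rad
cos(theta) = 0.9336
F_eff = 1498 * 0.9336
F_eff = 1398.5035


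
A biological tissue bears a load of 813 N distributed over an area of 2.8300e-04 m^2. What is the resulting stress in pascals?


stress = F / A
stress = 813 / 2.8300e-04
stress = 2.8728e+06


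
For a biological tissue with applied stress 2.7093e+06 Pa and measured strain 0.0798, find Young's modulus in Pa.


E = stress / strain
E = 2.7093e+06 / 0.0798
E = 3.3951e+07


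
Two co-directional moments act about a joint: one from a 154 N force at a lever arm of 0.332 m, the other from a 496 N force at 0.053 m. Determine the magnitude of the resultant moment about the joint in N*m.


M = F1 * d1 + F2 * d2
M = 154 * 0.332 + 496 * 0.053
M = 51.1280 + 26.2880
M = 77.4160


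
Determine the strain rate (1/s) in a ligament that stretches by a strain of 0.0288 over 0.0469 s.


strain_rate = delta_strain / delta_t
strain_rate = 0.0288 / 0.0469
strain_rate = 0.6141


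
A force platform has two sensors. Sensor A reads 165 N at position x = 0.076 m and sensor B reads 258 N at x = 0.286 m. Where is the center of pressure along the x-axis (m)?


COP_x = (F1*x1 + F2*x2) / (F1 + F2)
COP_x = (165*0.076 + 258*0.286) / (165 + 258)
Numerator = 86.3280
Denominator = 423
COP_x = 0.2041


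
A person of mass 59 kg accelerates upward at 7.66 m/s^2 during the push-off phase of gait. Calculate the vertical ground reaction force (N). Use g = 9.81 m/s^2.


GRF = m * (g + a)
GRF = 59 * (9.81 + 7.66)
GRF = 59 * 17.4700
GRF = 1030.7300


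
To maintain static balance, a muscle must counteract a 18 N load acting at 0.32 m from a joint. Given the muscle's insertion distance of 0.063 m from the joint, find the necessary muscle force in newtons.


F_muscle = W * d_load / d_muscle
F_muscle = 18 * 0.32 / 0.063
Numerator = 5.7600
F_muscle = 91.4286


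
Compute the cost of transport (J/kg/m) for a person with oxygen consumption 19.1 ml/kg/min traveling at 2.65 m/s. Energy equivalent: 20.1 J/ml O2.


Power per kg = VO2 * 20.1 / 60
Power per kg = 19.1 * 20.1 / 60 = 6.3985 W/kg
Cost = power_per_kg / speed
Cost = 6.3985 / 2.65
Cost = 2.4145


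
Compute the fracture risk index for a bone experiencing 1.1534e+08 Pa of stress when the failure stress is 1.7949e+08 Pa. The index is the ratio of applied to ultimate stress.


FRI = applied / ultimate
FRI = 1.1534e+08 / 1.7949e+08
FRI = 0.6426


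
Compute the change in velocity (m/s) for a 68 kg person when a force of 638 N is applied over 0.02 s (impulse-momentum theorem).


J = F * dt = 638 * 0.02 = 12.7600 N*s
delta_v = J / m
delta_v = 12.7600 / 68
delta_v = 0.1876


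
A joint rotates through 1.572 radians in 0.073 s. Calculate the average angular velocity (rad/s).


omega = delta_theta / delta_t
omega = 1.572 / 0.073
omega = 21.5342


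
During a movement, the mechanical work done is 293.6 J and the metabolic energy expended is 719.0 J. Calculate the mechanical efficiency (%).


eta = (W_mech / E_meta) * 100
eta = (293.6 / 719.0) * 100
ratio = 0.4083
eta = 40.8345


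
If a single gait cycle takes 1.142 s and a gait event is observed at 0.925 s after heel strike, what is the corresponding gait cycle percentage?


pct = (event_time / cycle_time) * 100
pct = (0.925 / 1.142) * 100
ratio = 0.8100
pct = 80.9982


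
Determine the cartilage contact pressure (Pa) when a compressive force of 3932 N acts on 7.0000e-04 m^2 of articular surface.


P = F / A
P = 3932 / 7.0000e-04
P = 5.6171e+06


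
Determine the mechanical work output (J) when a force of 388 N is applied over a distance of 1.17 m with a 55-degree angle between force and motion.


W = F * d * cos(theta)
theta = 55 deg = 0.9599 rad
cos(theta) = 0.5736
W = 388 * 1.17 * 0.5736
W = 260.3808


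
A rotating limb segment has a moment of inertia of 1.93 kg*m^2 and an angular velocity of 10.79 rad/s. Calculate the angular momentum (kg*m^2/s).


L = I * omega
L = 1.93 * 10.79
L = 20.8247


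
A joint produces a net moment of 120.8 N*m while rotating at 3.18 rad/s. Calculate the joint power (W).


P = M * omega
P = 120.8 * 3.18
P = 384.1440


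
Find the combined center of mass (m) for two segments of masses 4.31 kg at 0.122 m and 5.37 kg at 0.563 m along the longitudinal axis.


COM = (m1*x1 + m2*x2) / (m1 + m2)
COM = (4.31*0.122 + 5.37*0.563) / (4.31 + 5.37)
Numerator = 3.5491
Denominator = 9.6800
COM = 0.3666


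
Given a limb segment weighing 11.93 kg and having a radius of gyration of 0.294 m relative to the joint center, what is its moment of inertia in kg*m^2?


I = m * k^2
I = 11.93 * 0.294^2
k^2 = 0.0864
I = 1.0312


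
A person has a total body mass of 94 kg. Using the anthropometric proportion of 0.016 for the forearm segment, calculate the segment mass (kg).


m_segment = body_mass * fraction
m_segment = 94 * 0.016
m_segment = 1.5040


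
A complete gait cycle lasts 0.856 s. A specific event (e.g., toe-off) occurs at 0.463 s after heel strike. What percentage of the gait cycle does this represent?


pct = (event_time / cycle_time) * 100
pct = (0.463 / 0.856) * 100
ratio = 0.5409
pct = 54.0888


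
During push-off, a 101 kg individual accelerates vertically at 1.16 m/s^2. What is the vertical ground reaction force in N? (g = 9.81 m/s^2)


GRF = m * (g + a)
GRF = 101 * (9.81 + 1.16)
GRF = 101 * 10.9700
GRF = 1107.9700


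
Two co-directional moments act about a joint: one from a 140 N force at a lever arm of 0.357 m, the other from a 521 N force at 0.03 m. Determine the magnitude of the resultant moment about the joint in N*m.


M = F1 * d1 + F2 * d2
M = 140 * 0.357 + 521 * 0.03
M = 49.9800 + 15.6300
M = 65.6100


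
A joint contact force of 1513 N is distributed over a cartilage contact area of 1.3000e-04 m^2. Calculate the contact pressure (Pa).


P = F / A
P = 1513 / 1.3000e-04
P = 1.1638e+07


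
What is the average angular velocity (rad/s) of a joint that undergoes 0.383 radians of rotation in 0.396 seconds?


omega = delta_theta / delta_t
omega = 0.383 / 0.396
omega = 0.9672


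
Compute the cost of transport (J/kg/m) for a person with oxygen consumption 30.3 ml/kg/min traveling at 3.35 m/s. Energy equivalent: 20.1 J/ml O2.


Power per kg = VO2 * 20.1 / 60
Power per kg = 30.3 * 20.1 / 60 = 10.1505 W/kg
Cost = power_per_kg / speed
Cost = 10.1505 / 3.35
Cost = 3.0300
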